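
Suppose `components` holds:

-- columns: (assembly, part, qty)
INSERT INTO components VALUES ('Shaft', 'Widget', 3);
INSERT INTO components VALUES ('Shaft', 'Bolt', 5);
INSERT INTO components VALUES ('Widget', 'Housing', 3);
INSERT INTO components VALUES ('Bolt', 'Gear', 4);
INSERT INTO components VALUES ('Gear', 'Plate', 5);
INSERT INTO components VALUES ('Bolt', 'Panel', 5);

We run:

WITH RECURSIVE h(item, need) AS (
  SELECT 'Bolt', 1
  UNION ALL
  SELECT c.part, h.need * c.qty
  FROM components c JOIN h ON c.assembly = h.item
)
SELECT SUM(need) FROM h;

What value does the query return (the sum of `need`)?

30

Base: (Bolt, need=1).
Iteration 1: components of {Bolt} -> Gear = 1*4 = 4, Panel = 1*5 = 5.
Iteration 2: components of {Gear,Panel} -> Plate = 4*5 = 20.
Iteration 3: no further components; recursion stops.
SUM(need) = 1 + 4 + 5 + 20 = 30.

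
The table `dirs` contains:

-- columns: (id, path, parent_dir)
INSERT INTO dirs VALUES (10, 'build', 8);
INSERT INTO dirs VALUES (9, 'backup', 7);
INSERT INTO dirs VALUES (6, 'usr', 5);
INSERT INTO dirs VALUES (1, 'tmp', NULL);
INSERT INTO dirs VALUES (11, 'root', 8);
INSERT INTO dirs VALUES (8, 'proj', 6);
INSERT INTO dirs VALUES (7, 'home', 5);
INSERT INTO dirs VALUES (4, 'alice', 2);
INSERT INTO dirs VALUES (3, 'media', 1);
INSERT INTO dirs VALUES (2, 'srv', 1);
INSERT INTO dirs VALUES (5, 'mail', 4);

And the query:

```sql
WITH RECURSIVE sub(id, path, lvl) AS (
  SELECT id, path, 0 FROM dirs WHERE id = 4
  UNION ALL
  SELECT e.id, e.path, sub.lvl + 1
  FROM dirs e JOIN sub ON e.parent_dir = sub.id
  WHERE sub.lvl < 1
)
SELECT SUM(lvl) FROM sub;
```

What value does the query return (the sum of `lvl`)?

Base: id=4 (alice) at lvl 0.
Iteration 1: rows with parent_dir in {4} -> mail (id 5, lvl 1).
Iteration 2: lvl < 1 fails for all current rows; recursion stops.
SUM(lvl) = 0 + 1 = 1.

1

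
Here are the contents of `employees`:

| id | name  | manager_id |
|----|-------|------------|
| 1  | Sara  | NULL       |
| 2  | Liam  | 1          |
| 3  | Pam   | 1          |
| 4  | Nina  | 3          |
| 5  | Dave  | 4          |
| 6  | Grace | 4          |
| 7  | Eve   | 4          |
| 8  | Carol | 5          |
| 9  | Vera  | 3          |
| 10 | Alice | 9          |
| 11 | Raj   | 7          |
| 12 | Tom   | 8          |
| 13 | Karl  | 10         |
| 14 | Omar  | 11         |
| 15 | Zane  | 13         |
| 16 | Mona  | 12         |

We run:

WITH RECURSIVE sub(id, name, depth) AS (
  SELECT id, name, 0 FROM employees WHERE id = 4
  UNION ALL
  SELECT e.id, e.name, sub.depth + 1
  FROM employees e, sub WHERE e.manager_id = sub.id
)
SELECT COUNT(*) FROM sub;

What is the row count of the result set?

Base: id=4 (Nina) at depth 0.
Iteration 1: rows with manager_id in {4} -> Dave (id 5, depth 1), Grace (id 6, depth 1), Eve (id 7, depth 1).
Iteration 2: rows with manager_id in {5,6,7} -> Carol (id 8, depth 2), Raj (id 11, depth 2).
Iteration 3: rows with manager_id in {8,11} -> Tom (id 12, depth 3), Omar (id 14, depth 3).
Iteration 4: rows with manager_id in {12,14} -> Mona (id 16, depth 4).
Iteration 5: no rows with manager_id in {16}; recursion stops.
Total rows emitted: 9.

9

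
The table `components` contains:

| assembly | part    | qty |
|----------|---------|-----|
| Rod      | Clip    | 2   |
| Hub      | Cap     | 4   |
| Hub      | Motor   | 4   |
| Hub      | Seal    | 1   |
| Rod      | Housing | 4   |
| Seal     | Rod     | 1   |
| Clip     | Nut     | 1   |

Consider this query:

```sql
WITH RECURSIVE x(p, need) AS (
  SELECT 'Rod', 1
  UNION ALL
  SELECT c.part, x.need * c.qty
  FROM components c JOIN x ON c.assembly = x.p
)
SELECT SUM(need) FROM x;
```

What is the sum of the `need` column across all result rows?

9

Base: (Rod, need=1).
Iteration 1: components of {Rod} -> Clip = 1*2 = 2, Housing = 1*4 = 4.
Iteration 2: components of {Clip,Housing} -> Nut = 2*1 = 2.
Iteration 3: no further components; recursion stops.
SUM(need) = 1 + 4 + 2 + 2 = 9.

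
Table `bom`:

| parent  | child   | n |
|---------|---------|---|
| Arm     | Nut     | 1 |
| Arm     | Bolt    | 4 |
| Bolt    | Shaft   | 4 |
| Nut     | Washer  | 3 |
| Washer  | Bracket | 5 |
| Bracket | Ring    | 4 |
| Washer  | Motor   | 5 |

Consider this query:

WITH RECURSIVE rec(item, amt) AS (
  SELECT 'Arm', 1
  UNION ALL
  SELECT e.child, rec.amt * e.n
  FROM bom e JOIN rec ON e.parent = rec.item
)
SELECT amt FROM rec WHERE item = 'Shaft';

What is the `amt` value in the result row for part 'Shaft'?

16

Base: (Arm, amt=1).
Iteration 1: components of {Arm} -> Bolt = 1*4 = 4, Nut = 1*1 = 1.
Iteration 2: components of {Bolt,Nut} -> Shaft = 4*4 = 16, Washer = 1*3 = 3.
Iteration 3: components of {Shaft,Washer} -> Bracket = 3*5 = 15, Motor = 3*5 = 15.
Iteration 4: components of {Bracket,Motor} -> Ring = 15*4 = 60.
Iteration 5: no further components; recursion stops.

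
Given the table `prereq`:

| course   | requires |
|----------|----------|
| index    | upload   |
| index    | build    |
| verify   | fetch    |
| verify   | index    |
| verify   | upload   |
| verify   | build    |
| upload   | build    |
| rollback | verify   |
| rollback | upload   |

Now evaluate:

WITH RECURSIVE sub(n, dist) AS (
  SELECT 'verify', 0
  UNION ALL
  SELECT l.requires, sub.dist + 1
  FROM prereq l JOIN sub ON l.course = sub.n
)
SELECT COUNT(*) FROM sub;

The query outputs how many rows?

Base: (verify, dist=0).
Iteration 1: edges from {verify} -> (build, dist=1), (fetch, dist=1), (index, dist=1), (upload, dist=1).
Iteration 2: edges from {build,fetch,index,upload} -> (build, dist=2) x2, (upload, dist=2). [UNION ALL keeps all 3 new rows, including repeats]
Iteration 3: edges from {build,upload} -> (build, dist=3).
Iteration 4: no outgoing edges from {build}; recursion stops.
Total rows emitted: 9.

9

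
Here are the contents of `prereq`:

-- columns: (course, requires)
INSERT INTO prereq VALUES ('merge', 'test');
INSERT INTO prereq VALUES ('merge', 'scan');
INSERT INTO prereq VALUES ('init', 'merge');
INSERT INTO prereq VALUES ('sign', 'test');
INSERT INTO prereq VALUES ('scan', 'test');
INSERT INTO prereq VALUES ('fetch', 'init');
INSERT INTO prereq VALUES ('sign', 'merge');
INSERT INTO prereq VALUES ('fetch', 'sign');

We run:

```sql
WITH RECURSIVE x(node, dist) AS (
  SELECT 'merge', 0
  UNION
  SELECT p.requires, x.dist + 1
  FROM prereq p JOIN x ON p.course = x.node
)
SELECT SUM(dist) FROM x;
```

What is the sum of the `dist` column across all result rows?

Base: (merge, dist=0).
Iteration 1: edges from {merge} -> (scan, dist=1), (test, dist=1).
Iteration 2: edges from {scan,test} -> (test, dist=2).
Iteration 3: no outgoing edges from {test}; recursion stops.
SUM(dist) = 0 + 1 + 1 + 2 = 4.

4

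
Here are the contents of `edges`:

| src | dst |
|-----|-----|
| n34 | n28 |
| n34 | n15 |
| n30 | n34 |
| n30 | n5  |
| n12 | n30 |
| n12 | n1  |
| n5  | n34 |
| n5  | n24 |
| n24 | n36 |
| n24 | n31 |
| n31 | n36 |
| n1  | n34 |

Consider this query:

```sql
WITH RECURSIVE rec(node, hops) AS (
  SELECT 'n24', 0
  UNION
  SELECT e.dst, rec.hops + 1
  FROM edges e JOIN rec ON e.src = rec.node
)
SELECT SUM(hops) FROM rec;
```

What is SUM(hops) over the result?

Base: (n24, hops=0).
Iteration 1: edges from {n24} -> (n31, hops=1), (n36, hops=1).
Iteration 2: edges from {n31,n36} -> (n36, hops=2).
Iteration 3: no outgoing edges from {n36}; recursion stops.
SUM(hops) = 0 + 1 + 1 + 2 = 4.

4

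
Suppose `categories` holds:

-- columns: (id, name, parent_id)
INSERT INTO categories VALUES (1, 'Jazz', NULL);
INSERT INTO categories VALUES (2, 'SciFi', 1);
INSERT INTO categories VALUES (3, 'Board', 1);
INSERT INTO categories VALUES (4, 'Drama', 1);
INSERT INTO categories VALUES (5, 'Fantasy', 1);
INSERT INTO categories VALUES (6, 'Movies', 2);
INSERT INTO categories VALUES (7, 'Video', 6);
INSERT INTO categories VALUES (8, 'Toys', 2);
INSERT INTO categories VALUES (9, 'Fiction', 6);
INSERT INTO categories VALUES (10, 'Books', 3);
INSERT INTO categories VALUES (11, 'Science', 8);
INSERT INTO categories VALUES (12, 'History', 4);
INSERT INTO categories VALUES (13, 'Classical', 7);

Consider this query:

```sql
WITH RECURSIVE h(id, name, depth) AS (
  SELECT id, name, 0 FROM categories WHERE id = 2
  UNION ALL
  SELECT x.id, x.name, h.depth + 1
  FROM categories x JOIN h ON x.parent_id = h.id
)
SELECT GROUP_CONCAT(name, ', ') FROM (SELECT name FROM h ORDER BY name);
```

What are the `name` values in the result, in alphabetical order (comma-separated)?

Base: id=2 (SciFi) at depth 0.
Iteration 1: rows with parent_id in {2} -> Movies (id 6, depth 1), Toys (id 8, depth 1).
Iteration 2: rows with parent_id in {6,8} -> Video (id 7, depth 2), Fiction (id 9, depth 2), Science (id 11, depth 2).
Iteration 3: rows with parent_id in {7,9,11} -> Classical (id 13, depth 3).
Iteration 4: no rows with parent_id in {13}; recursion stops.

Classical, Fiction, Movies, SciFi, Science, Toys, Video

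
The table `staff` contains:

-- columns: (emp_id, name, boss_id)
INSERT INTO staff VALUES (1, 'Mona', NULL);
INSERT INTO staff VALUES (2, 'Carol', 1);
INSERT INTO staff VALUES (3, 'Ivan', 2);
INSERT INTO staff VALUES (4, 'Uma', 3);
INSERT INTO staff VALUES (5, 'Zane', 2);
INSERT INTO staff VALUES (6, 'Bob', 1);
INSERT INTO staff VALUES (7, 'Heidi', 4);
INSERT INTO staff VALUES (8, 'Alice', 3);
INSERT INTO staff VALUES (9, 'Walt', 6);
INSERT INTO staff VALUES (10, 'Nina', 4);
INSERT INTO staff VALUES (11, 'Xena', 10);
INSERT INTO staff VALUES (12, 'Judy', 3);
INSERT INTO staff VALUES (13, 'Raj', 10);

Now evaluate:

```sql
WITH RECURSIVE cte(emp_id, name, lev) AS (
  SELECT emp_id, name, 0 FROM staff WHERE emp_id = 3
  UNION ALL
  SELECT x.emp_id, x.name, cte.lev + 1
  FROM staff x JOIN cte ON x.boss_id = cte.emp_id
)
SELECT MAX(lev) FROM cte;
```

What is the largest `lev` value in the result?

3

Base: emp_id=3 (Ivan) at lev 0.
Iteration 1: rows with boss_id in {3} -> Uma (id 4, lev 1), Alice (id 8, lev 1), Judy (id 12, lev 1).
Iteration 2: rows with boss_id in {4,8,12} -> Heidi (id 7, lev 2), Nina (id 10, lev 2).
Iteration 3: rows with boss_id in {7,10} -> Xena (id 11, lev 3), Raj (id 13, lev 3).
Iteration 4: no rows with boss_id in {11,13}; recursion stops.
lev values: 0, 1, 1, 1, 2, 2, 3, 3; the maximum is 3.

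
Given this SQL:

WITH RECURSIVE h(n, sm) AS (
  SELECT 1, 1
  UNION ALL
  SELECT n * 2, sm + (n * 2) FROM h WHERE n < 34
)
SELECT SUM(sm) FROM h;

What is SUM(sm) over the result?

247

Base: n=1, sm=1.
Iteration 1: 1 < 34 holds -> n = 1 * 2 = 2, sm = 1 + 2 = 3.
Iteration 2: 2 < 34 holds -> n = 2 * 2 = 4, sm = 3 + 4 = 7.
Iteration 3: 4 < 34 holds -> n = 4 * 2 = 8, sm = 7 + 8 = 15.
Iteration 4: 8 < 34 holds -> n = 8 * 2 = 16, sm = 15 + 16 = 31.
Iteration 5: 16 < 34 holds -> n = 16 * 2 = 32, sm = 31 + 32 = 63.
Iteration 6: 32 < 34 holds -> n = 32 * 2 = 64, sm = 63 + 64 = 127.
Iteration 7: 64 < 34 fails; recursion stops.
SUM(sm) = 1 + 3 + 7 + 15 + 31 + 63 + 127 = 247.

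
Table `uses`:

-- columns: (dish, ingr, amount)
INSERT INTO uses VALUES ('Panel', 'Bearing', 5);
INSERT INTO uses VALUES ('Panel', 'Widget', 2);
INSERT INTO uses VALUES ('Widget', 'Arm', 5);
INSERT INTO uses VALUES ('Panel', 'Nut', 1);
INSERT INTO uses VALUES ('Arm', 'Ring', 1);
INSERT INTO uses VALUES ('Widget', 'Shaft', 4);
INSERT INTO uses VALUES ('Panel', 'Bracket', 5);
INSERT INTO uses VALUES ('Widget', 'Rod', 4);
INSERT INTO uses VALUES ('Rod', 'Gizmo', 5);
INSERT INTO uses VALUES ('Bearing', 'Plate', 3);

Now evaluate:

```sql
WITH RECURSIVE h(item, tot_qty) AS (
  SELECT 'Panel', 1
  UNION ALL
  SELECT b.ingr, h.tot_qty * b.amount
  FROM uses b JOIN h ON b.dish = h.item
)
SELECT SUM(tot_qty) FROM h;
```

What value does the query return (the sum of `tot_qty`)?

105

Base: (Panel, tot_qty=1).
Iteration 1: components of {Panel} -> Bearing = 1*5 = 5, Bracket = 1*5 = 5, Nut = 1*1 = 1, Widget = 1*2 = 2.
Iteration 2: components of {Bearing,Bracket,Nut,Widget} -> Arm = 2*5 = 10, Plate = 5*3 = 15, Rod = 2*4 = 8, Shaft = 2*4 = 8.
Iteration 3: components of {Arm,Plate,Rod,Shaft} -> Gizmo = 8*5 = 40, Ring = 10*1 = 10.
Iteration 4: no further components; recursion stops.
SUM(tot_qty) = 1 + 5 + 2 + 1 + 5 + 15 + 10 + 8 + 8 + 10 + 40 = 105.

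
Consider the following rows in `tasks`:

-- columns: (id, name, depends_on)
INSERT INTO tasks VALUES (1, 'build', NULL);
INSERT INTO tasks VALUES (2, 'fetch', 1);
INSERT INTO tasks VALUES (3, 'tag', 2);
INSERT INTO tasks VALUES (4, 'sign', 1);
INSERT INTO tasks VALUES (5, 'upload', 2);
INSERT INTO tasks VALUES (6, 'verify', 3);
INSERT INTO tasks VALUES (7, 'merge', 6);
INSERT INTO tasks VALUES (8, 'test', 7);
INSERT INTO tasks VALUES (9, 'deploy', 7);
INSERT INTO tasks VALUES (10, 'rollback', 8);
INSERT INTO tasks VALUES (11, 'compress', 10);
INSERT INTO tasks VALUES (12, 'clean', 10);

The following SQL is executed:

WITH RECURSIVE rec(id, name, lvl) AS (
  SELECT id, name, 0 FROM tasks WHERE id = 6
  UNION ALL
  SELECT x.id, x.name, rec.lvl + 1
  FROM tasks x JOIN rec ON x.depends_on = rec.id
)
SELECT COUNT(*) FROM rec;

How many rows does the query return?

7

Base: id=6 (verify) at lvl 0.
Iteration 1: rows with depends_on in {6} -> merge (id 7, lvl 1).
Iteration 2: rows with depends_on in {7} -> test (id 8, lvl 2), deploy (id 9, lvl 2).
Iteration 3: rows with depends_on in {8,9} -> rollback (id 10, lvl 3).
Iteration 4: rows with depends_on in {10} -> compress (id 11, lvl 4), clean (id 12, lvl 4).
Iteration 5: no rows with depends_on in {11,12}; recursion stops.
Total rows emitted: 7.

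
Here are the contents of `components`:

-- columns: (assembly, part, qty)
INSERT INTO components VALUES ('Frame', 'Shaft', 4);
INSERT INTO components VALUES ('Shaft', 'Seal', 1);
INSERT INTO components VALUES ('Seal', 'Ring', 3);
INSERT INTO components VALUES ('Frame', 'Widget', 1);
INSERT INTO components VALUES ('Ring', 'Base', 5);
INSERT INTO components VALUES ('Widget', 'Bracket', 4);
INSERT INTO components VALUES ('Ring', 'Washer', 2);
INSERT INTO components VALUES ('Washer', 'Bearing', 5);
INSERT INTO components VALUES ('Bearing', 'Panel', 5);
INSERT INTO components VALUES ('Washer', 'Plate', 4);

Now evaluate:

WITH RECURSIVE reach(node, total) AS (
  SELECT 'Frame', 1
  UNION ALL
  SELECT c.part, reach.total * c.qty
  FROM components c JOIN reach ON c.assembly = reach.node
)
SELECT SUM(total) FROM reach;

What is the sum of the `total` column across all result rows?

926

Base: (Frame, total=1).
Iteration 1: components of {Frame} -> Shaft = 1*4 = 4, Widget = 1*1 = 1.
Iteration 2: components of {Shaft,Widget} -> Bracket = 1*4 = 4, Seal = 4*1 = 4.
Iteration 3: components of {Bracket,Seal} -> Ring = 4*3 = 12.
Iteration 4: components of {Ring} -> Base = 12*5 = 60, Washer = 12*2 = 24.
Iteration 5: components of {Base,Washer} -> Bearing = 24*5 = 120, Plate = 24*4 = 96.
Iteration 6: components of {Bearing,Plate} -> Panel = 120*5 = 600.
Iteration 7: no further components; recursion stops.
SUM(total) = 1 + 4 + 1 + 4 + 4 + 12 + 60 + 24 + 120 + 96 + 600 = 926.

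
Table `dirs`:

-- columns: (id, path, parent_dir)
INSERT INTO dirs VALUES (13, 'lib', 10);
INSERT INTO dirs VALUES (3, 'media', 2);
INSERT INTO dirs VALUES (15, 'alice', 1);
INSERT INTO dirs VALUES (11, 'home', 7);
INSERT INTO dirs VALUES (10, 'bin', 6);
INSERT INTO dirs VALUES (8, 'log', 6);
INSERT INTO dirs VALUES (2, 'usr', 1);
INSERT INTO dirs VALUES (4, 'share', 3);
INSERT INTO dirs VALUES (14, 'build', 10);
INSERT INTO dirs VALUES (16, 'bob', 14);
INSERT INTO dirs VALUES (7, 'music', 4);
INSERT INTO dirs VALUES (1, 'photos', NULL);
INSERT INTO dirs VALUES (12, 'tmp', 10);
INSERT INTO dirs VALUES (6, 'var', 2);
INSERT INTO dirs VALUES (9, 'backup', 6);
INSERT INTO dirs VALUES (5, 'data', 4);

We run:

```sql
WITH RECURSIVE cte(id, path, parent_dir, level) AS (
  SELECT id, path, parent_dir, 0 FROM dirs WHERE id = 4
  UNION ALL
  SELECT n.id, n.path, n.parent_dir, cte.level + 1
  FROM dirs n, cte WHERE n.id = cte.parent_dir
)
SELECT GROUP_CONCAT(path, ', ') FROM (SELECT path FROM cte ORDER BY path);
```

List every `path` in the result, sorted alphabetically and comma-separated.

media, photos, share, usr

Base: id=4 (share), parent_dir=3, level 0.
Iteration 1: join on id=3 -> media (id 3, parent_dir=2, level 1).
Iteration 2: join on id=2 -> usr (id 2, parent_dir=1, level 2).
Iteration 3: join on id=1 -> photos (id 1, parent_dir=NULL, level 3).
Iteration 4: parent_dir is NULL; no match; recursion stops.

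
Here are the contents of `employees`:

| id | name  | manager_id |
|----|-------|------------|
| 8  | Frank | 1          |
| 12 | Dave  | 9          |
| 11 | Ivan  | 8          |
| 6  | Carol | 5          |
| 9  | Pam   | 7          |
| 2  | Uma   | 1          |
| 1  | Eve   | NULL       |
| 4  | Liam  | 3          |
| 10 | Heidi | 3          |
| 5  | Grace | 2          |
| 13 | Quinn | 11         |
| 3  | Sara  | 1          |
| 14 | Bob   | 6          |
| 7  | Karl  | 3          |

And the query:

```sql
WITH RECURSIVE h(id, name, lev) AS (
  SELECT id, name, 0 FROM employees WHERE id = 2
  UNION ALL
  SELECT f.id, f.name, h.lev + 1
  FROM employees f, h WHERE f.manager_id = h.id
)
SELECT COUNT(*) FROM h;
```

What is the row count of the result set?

4

Base: id=2 (Uma) at lev 0.
Iteration 1: rows with manager_id in {2} -> Grace (id 5, lev 1).
Iteration 2: rows with manager_id in {5} -> Carol (id 6, lev 2).
Iteration 3: rows with manager_id in {6} -> Bob (id 14, lev 3).
Iteration 4: no rows with manager_id in {14}; recursion stops.
Total rows emitted: 4.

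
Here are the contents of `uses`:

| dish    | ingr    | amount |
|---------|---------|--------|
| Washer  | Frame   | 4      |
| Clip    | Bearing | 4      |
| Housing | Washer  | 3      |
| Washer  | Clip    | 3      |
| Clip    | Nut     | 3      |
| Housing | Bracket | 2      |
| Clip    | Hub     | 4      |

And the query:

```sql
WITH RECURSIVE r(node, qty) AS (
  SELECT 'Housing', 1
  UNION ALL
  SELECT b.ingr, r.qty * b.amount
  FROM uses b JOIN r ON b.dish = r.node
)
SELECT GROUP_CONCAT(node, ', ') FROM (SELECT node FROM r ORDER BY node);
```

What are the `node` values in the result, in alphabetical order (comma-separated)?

Bearing, Bracket, Clip, Frame, Housing, Hub, Nut, Washer

Base: (Housing, qty=1).
Iteration 1: components of {Housing} -> Bracket = 1*2 = 2, Washer = 1*3 = 3.
Iteration 2: components of {Bracket,Washer} -> Clip = 3*3 = 9, Frame = 3*4 = 12.
Iteration 3: components of {Clip,Frame} -> Bearing = 9*4 = 36, Hub = 9*4 = 36, Nut = 9*3 = 27.
Iteration 4: no further components; recursion stops.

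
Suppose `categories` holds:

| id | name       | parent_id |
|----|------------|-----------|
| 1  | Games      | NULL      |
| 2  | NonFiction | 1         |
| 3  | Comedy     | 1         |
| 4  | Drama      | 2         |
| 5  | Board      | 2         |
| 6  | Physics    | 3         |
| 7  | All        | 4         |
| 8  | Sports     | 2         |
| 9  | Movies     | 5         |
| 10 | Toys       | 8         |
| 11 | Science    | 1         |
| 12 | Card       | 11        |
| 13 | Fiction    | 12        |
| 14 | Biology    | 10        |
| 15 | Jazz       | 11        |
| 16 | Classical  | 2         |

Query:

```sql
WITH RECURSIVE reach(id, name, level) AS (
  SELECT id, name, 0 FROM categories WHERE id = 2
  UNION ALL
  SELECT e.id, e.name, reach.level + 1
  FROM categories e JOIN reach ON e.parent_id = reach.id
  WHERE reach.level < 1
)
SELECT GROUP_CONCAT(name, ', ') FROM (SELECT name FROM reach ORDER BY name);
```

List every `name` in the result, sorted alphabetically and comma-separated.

Board, Classical, Drama, NonFiction, Sports

Base: id=2 (NonFiction) at level 0.
Iteration 1: rows with parent_id in {2} -> Drama (id 4, level 1), Board (id 5, level 1), Sports (id 8, level 1), Classical (id 16, level 1).
Iteration 2: level < 1 fails for all current rows; recursion stops.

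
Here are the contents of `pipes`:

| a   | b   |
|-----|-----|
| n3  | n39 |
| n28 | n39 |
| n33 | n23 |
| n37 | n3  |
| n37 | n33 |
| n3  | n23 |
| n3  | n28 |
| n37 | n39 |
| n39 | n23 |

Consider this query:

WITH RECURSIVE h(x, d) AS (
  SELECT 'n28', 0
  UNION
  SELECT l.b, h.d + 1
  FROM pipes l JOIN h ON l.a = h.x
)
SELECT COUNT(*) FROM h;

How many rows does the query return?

Base: (n28, d=0).
Iteration 1: edges from {n28} -> (n39, d=1).
Iteration 2: edges from {n39} -> (n23, d=2).
Iteration 3: no outgoing edges from {n23}; recursion stops.
Total rows emitted: 3.

3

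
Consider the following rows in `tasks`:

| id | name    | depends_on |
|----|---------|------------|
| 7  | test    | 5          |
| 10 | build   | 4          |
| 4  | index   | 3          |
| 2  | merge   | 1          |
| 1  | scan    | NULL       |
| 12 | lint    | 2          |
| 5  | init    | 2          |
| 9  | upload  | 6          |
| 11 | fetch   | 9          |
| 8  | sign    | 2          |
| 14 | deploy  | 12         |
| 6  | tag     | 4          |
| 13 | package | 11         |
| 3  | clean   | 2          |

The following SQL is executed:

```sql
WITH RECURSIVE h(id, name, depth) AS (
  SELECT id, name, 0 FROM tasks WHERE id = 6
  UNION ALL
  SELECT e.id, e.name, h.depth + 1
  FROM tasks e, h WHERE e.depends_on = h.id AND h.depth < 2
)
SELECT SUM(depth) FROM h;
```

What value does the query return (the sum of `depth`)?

3

Base: id=6 (tag) at depth 0.
Iteration 1: rows with depends_on in {6} -> upload (id 9, depth 1).
Iteration 2: rows with depends_on in {9} -> fetch (id 11, depth 2).
Iteration 3: depth < 2 fails for all current rows; recursion stops.
SUM(depth) = 0 + 1 + 2 = 3.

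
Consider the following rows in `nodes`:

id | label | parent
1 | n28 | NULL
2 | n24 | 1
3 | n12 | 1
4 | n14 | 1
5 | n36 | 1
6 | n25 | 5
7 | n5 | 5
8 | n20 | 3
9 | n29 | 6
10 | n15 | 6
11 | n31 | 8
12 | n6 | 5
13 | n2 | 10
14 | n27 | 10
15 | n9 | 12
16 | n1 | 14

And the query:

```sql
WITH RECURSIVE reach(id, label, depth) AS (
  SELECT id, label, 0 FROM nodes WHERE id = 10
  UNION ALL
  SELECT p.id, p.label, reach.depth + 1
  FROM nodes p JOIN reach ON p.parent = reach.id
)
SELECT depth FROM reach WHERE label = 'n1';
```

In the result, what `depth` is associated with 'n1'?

2

Base: id=10 (n15) at depth 0.
Iteration 1: rows with parent in {10} -> n2 (id 13, depth 1), n27 (id 14, depth 1).
Iteration 2: rows with parent in {13,14} -> n1 (id 16, depth 2).
Iteration 3: no rows with parent in {16}; recursion stops.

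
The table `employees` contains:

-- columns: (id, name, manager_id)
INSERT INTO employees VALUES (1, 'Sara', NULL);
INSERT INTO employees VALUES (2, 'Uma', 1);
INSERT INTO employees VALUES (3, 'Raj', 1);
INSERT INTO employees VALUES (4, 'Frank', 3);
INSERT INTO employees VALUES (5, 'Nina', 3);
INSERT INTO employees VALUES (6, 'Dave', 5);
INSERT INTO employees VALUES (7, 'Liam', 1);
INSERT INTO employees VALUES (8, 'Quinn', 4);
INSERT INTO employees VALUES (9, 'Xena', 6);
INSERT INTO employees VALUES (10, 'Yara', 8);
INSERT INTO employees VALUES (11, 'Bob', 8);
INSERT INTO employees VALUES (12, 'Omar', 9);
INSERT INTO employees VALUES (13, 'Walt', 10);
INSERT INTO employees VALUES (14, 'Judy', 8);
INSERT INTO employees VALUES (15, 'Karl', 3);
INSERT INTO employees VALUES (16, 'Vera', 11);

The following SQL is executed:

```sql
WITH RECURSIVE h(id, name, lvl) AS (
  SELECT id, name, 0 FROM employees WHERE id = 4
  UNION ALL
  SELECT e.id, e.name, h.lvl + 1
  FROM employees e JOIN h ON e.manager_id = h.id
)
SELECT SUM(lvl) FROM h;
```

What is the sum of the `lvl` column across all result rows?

Base: id=4 (Frank) at lvl 0.
Iteration 1: rows with manager_id in {4} -> Quinn (id 8, lvl 1).
Iteration 2: rows with manager_id in {8} -> Yara (id 10, lvl 2), Bob (id 11, lvl 2), Judy (id 14, lvl 2).
Iteration 3: rows with manager_id in {10,11,14} -> Walt (id 13, lvl 3), Vera (id 16, lvl 3).
Iteration 4: no rows with manager_id in {13,16}; recursion stops.
SUM(lvl) = 0 + 1 + 2 + 2 + 2 + 3 + 3 = 13.

13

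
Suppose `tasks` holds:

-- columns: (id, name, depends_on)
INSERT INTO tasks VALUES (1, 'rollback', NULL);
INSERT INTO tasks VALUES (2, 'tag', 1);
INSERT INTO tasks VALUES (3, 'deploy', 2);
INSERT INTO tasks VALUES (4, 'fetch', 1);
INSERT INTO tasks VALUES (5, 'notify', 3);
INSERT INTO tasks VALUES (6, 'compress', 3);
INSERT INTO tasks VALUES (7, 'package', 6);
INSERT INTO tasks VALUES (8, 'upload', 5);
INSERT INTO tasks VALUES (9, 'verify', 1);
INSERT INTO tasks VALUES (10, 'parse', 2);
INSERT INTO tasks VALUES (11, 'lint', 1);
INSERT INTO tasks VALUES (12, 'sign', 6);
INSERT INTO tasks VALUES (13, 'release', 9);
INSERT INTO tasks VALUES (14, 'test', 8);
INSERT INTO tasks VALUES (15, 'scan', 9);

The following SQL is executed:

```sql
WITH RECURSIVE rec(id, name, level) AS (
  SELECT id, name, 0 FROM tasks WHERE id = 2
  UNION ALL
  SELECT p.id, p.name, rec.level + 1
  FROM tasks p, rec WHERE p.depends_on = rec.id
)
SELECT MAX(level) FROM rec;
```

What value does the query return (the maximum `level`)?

4

Base: id=2 (tag) at level 0.
Iteration 1: rows with depends_on in {2} -> deploy (id 3, level 1), parse (id 10, level 1).
Iteration 2: rows with depends_on in {3,10} -> notify (id 5, level 2), compress (id 6, level 2).
Iteration 3: rows with depends_on in {5,6} -> package (id 7, level 3), upload (id 8, level 3), sign (id 12, level 3).
Iteration 4: rows with depends_on in {7,8,12} -> test (id 14, level 4).
Iteration 5: no rows with depends_on in {14}; recursion stops.
level values: 0, 1, 1, 2, 2, 3, 3, 3, 4; the maximum is 4.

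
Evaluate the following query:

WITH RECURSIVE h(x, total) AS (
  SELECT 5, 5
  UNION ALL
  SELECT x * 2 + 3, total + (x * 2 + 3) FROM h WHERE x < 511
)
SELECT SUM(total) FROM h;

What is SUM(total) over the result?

3908

Base: x=5, total=5.
Iteration 1: 5 < 511 holds -> x = 5 * 2 + 3 = 13, total = 5 + 13 = 18.
Iteration 2: 13 < 511 holds -> x = 13 * 2 + 3 = 29, total = 18 + 29 = 47.
Iteration 3: 29 < 511 holds -> x = 29 * 2 + 3 = 61, total = 47 + 61 = 108.
Iteration 4: 61 < 511 holds -> x = 61 * 2 + 3 = 125, total = 108 + 125 = 233.
Iteration 5: 125 < 511 holds -> x = 125 * 2 + 3 = 253, total = 233 + 253 = 486.
Iteration 6: 253 < 511 holds -> x = 253 * 2 + 3 = 509, total = 486 + 509 = 995.
Iteration 7: 509 < 511 holds -> x = 509 * 2 + 3 = 1021, total = 995 + 1021 = 2016.
Iteration 8: 1021 < 511 fails; recursion stops.
SUM(total) = 5 + 18 + 47 + 108 + 233 + 486 + 995 + 2016 = 3908.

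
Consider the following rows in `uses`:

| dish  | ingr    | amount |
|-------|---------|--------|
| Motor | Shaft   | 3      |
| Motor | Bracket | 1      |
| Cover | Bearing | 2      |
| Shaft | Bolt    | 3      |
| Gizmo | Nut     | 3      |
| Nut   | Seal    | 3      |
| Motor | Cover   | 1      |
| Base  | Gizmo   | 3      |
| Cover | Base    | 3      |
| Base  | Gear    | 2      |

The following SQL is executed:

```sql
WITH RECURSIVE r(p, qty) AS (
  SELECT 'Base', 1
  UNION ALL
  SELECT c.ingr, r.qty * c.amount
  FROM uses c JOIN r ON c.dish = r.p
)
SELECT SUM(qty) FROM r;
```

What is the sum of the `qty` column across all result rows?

Base: (Base, qty=1).
Iteration 1: components of {Base} -> Gear = 1*2 = 2, Gizmo = 1*3 = 3.
Iteration 2: components of {Gear,Gizmo} -> Nut = 3*3 = 9.
Iteration 3: components of {Nut} -> Seal = 9*3 = 27.
Iteration 4: no further components; recursion stops.
SUM(qty) = 1 + 2 + 3 + 9 + 27 = 42.

42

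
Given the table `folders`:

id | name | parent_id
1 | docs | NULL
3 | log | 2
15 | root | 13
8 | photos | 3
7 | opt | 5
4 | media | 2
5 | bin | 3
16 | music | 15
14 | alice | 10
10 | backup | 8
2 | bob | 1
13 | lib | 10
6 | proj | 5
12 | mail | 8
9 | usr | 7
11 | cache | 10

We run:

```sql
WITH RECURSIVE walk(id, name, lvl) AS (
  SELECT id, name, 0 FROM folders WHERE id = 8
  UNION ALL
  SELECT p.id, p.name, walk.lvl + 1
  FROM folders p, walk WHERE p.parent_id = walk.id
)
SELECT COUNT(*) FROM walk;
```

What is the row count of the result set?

8

Base: id=8 (photos) at lvl 0.
Iteration 1: rows with parent_id in {8} -> backup (id 10, lvl 1), mail (id 12, lvl 1).
Iteration 2: rows with parent_id in {10,12} -> cache (id 11, lvl 2), lib (id 13, lvl 2), alice (id 14, lvl 2).
Iteration 3: rows with parent_id in {11,13,14} -> root (id 15, lvl 3).
Iteration 4: rows with parent_id in {15} -> music (id 16, lvl 4).
Iteration 5: no rows with parent_id in {16}; recursion stops.
Total rows emitted: 8.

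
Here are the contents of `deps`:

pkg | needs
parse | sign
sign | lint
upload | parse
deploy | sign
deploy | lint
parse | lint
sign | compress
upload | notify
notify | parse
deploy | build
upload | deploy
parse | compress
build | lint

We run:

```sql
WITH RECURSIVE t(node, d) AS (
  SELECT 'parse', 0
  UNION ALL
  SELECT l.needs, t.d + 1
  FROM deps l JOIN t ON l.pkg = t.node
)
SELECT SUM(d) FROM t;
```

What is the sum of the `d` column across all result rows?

Base: (parse, d=0).
Iteration 1: edges from {parse} -> (compress, d=1), (lint, d=1), (sign, d=1).
Iteration 2: edges from {compress,lint,sign} -> (compress, d=2), (lint, d=2).
Iteration 3: no outgoing edges from {compress,lint}; recursion stops.
SUM(d) = 0 + 1 + 1 + 1 + 2 + 2 = 7.

7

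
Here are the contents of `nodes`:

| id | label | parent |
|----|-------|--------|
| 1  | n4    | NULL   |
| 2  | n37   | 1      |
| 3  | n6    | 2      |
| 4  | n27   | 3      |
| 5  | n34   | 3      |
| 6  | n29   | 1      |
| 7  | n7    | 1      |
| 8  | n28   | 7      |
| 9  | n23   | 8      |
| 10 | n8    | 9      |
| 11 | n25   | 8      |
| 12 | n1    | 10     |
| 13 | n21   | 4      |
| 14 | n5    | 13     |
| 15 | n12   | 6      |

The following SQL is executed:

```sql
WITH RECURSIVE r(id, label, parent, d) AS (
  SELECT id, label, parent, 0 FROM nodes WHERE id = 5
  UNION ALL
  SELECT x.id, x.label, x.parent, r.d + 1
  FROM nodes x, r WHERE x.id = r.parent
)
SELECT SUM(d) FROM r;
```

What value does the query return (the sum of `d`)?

Base: id=5 (n34), parent=3, d 0.
Iteration 1: join on id=3 -> n6 (id 3, parent=2, d 1).
Iteration 2: join on id=2 -> n37 (id 2, parent=1, d 2).
Iteration 3: join on id=1 -> n4 (id 1, parent=NULL, d 3).
Iteration 4: parent is NULL; no match; recursion stops.
SUM(d) = 0 + 1 + 2 + 3 = 6.

6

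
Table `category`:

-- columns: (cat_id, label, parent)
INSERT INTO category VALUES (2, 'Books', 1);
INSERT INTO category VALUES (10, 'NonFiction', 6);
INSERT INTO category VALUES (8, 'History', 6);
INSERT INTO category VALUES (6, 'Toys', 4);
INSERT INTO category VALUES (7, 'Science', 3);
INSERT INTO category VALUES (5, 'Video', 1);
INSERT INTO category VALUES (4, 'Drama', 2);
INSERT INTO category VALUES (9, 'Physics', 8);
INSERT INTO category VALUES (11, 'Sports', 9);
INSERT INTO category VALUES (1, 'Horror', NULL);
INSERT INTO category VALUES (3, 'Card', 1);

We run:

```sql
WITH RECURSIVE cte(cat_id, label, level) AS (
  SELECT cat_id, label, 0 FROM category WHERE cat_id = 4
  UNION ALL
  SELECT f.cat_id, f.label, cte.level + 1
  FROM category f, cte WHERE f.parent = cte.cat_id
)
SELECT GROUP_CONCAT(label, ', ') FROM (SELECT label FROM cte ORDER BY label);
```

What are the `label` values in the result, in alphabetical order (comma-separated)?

Base: cat_id=4 (Drama) at level 0.
Iteration 1: rows with parent in {4} -> Toys (id 6, level 1).
Iteration 2: rows with parent in {6} -> History (id 8, level 2), NonFiction (id 10, level 2).
Iteration 3: rows with parent in {8,10} -> Physics (id 9, level 3).
Iteration 4: rows with parent in {9} -> Sports (id 11, level 4).
Iteration 5: no rows with parent in {11}; recursion stops.

Drama, History, NonFiction, Physics, Sports, Toys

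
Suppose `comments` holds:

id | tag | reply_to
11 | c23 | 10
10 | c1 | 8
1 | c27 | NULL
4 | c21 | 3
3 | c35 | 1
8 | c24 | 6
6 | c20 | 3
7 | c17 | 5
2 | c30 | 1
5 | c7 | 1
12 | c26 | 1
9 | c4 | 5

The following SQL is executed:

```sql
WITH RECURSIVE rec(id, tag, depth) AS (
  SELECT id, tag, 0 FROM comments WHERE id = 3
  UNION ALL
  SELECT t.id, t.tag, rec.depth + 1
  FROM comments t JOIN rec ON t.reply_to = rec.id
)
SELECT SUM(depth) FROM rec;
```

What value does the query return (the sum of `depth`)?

11

Base: id=3 (c35) at depth 0.
Iteration 1: rows with reply_to in {3} -> c21 (id 4, depth 1), c20 (id 6, depth 1).
Iteration 2: rows with reply_to in {4,6} -> c24 (id 8, depth 2).
Iteration 3: rows with reply_to in {8} -> c1 (id 10, depth 3).
Iteration 4: rows with reply_to in {10} -> c23 (id 11, depth 4).
Iteration 5: no rows with reply_to in {11}; recursion stops.
SUM(depth) = 0 + 1 + 1 + 2 + 3 + 4 = 11.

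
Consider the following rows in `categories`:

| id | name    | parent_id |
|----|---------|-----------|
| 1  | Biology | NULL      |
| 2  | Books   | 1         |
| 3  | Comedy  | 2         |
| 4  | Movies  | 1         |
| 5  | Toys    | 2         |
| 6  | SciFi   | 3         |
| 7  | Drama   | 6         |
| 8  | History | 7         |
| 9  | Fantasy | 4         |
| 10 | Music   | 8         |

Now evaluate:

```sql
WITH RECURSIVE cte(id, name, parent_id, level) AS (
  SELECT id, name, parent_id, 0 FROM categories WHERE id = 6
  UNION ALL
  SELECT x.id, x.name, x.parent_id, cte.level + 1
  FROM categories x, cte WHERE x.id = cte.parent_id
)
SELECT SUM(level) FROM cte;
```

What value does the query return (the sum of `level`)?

6

Base: id=6 (SciFi), parent_id=3, level 0.
Iteration 1: join on id=3 -> Comedy (id 3, parent_id=2, level 1).
Iteration 2: join on id=2 -> Books (id 2, parent_id=1, level 2).
Iteration 3: join on id=1 -> Biology (id 1, parent_id=NULL, level 3).
Iteration 4: parent_id is NULL; no match; recursion stops.
SUM(level) = 0 + 1 + 2 + 3 = 6.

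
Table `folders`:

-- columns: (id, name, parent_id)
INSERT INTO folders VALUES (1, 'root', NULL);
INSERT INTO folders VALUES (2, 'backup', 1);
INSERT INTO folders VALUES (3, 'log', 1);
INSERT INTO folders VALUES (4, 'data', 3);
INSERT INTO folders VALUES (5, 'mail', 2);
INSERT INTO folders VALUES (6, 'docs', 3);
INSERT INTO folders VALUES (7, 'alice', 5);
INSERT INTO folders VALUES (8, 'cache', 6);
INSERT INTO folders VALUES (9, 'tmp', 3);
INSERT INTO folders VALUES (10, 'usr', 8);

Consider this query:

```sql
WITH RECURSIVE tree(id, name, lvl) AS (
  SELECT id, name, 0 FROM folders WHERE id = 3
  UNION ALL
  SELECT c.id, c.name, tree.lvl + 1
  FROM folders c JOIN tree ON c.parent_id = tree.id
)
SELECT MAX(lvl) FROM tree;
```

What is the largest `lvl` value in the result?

3

Base: id=3 (log) at lvl 0.
Iteration 1: rows with parent_id in {3} -> data (id 4, lvl 1), docs (id 6, lvl 1), tmp (id 9, lvl 1).
Iteration 2: rows with parent_id in {4,6,9} -> cache (id 8, lvl 2).
Iteration 3: rows with parent_id in {8} -> usr (id 10, lvl 3).
Iteration 4: no rows with parent_id in {10}; recursion stops.
lvl values: 0, 1, 1, 1, 2, 3; the maximum is 3.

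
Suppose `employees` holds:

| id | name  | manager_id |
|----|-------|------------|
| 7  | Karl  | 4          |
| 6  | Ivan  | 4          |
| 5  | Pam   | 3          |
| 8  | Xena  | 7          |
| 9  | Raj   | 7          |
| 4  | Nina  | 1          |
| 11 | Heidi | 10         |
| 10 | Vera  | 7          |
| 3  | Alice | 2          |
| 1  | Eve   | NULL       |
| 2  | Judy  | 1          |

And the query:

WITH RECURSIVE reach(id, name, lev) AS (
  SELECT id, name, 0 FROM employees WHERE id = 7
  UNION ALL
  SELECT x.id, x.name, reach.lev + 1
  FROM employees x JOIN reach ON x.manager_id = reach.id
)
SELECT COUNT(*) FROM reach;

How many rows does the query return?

Base: id=7 (Karl) at lev 0.
Iteration 1: rows with manager_id in {7} -> Xena (id 8, lev 1), Raj (id 9, lev 1), Vera (id 10, lev 1).
Iteration 2: rows with manager_id in {8,9,10} -> Heidi (id 11, lev 2).
Iteration 3: no rows with manager_id in {11}; recursion stops.
Total rows emitted: 5.

5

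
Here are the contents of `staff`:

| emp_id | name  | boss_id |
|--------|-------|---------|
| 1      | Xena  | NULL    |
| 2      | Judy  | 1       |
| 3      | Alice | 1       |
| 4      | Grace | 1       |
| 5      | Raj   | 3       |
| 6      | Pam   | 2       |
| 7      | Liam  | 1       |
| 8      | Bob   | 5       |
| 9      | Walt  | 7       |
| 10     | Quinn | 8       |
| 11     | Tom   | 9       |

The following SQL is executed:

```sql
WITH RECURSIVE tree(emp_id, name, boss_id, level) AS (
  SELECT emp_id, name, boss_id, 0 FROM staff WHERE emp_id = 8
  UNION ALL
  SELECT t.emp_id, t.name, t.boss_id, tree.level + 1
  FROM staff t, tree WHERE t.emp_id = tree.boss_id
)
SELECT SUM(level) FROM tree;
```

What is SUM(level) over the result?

Base: emp_id=8 (Bob), boss_id=5, level 0.
Iteration 1: join on emp_id=5 -> Raj (id 5, boss_id=3, level 1).
Iteration 2: join on emp_id=3 -> Alice (id 3, boss_id=1, level 2).
Iteration 3: join on emp_id=1 -> Xena (id 1, boss_id=NULL, level 3).
Iteration 4: boss_id is NULL; no match; recursion stops.
SUM(level) = 0 + 1 + 2 + 3 = 6.

6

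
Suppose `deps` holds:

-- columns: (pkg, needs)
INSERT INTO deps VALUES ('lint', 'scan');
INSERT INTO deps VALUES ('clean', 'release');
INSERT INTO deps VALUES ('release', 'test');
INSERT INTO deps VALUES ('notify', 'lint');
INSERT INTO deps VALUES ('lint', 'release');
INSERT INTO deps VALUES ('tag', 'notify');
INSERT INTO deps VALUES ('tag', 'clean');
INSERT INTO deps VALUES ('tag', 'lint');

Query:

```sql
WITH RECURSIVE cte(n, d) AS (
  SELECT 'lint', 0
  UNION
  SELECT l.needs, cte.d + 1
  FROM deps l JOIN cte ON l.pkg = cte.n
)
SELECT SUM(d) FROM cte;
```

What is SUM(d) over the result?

Base: (lint, d=0).
Iteration 1: edges from {lint} -> (release, d=1), (scan, d=1).
Iteration 2: edges from {release,scan} -> (test, d=2).
Iteration 3: no outgoing edges from {test}; recursion stops.
SUM(d) = 0 + 1 + 1 + 2 = 4.

4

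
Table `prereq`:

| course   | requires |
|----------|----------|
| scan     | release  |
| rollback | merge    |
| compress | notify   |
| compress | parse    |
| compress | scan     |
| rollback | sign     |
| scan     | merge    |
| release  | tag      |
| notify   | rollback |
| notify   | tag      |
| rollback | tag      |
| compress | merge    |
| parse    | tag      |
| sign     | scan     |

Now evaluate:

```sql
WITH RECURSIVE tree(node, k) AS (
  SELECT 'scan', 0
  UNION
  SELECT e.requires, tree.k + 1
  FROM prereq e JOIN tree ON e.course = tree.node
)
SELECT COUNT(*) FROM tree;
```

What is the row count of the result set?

Base: (scan, k=0).
Iteration 1: edges from {scan} -> (merge, k=1), (release, k=1).
Iteration 2: edges from {merge,release} -> (tag, k=2).
Iteration 3: no outgoing edges from {tag}; recursion stops.
Total rows emitted: 4.

4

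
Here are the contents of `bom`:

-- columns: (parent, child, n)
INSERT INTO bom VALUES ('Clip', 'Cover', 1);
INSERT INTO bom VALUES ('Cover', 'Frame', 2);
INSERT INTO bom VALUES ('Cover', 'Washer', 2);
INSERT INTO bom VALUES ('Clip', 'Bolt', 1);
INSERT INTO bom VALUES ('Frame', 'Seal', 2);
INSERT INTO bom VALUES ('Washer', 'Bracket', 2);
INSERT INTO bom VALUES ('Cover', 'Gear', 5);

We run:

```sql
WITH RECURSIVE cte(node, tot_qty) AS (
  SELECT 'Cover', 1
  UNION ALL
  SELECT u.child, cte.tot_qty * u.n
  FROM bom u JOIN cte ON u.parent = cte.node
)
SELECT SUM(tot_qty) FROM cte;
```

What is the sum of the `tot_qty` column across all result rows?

18

Base: (Cover, tot_qty=1).
Iteration 1: components of {Cover} -> Frame = 1*2 = 2, Gear = 1*5 = 5, Washer = 1*2 = 2.
Iteration 2: components of {Frame,Gear,Washer} -> Bracket = 2*2 = 4, Seal = 2*2 = 4.
Iteration 3: no further components; recursion stops.
SUM(tot_qty) = 1 + 2 + 2 + 5 + 4 + 4 = 18.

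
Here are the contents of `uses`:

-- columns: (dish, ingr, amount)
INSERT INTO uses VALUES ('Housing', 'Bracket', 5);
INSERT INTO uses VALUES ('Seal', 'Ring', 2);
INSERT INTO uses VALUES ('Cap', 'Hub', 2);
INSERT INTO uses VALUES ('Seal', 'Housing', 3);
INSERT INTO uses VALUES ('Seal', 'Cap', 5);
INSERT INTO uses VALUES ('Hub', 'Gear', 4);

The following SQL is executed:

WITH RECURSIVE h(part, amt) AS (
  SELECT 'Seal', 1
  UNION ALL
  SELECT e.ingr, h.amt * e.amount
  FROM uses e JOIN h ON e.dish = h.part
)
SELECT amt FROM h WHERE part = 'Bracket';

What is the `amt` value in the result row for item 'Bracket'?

Base: (Seal, amt=1).
Iteration 1: components of {Seal} -> Cap = 1*5 = 5, Housing = 1*3 = 3, Ring = 1*2 = 2.
Iteration 2: components of {Cap,Housing,Ring} -> Bracket = 3*5 = 15, Hub = 5*2 = 10.
Iteration 3: components of {Bracket,Hub} -> Gear = 10*4 = 40.
Iteration 4: no further components; recursion stops.

15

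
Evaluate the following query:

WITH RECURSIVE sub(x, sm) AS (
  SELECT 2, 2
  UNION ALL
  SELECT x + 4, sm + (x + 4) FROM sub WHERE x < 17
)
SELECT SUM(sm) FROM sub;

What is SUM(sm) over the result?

110

Base: x=2, sm=2.
Iteration 1: 2 < 17 holds -> x = 2 + 4 = 6, sm = 2 + 6 = 8.
Iteration 2: 6 < 17 holds -> x = 6 + 4 = 10, sm = 8 + 10 = 18.
Iteration 3: 10 < 17 holds -> x = 10 + 4 = 14, sm = 18 + 14 = 32.
Iteration 4: 14 < 17 holds -> x = 14 + 4 = 18, sm = 32 + 18 = 50.
Iteration 5: 18 < 17 fails; recursion stops.
SUM(sm) = 2 + 8 + 18 + 32 + 50 = 110.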